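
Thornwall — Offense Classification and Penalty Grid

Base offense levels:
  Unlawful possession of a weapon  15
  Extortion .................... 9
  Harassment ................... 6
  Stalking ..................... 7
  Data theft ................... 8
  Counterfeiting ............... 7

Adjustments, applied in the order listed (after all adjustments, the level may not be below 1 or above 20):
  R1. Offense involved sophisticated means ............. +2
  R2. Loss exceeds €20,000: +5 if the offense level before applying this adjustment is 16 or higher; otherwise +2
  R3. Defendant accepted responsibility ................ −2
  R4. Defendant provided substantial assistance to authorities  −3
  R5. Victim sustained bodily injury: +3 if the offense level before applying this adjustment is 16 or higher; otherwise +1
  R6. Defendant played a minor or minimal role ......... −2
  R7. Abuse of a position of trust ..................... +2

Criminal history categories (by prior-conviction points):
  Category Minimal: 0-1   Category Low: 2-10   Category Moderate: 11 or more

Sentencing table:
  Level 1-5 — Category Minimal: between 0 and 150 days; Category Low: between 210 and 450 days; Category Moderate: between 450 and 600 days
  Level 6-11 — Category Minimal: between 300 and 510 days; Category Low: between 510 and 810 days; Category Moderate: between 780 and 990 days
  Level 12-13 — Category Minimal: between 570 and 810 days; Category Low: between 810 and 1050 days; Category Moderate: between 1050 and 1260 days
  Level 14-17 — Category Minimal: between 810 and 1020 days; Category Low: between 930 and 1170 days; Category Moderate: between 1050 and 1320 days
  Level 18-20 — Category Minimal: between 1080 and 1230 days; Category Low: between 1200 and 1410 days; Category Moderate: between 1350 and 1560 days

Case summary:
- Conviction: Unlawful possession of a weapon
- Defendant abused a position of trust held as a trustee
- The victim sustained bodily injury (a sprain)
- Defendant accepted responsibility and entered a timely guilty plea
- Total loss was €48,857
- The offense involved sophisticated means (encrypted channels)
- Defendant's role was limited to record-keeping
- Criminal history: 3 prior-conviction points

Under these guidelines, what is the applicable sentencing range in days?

Base offense level for unlawful possession of a weapon: 15.
R1 applies: 15 + 2 = 17.
R2 applies (level before this adjustment is 17 ≥ 16, so +5): 17 + 5 = 22.
R3 applies: 22 − 2 = 20.
R5 applies (level before this adjustment is 20 ≥ 16, so +3): 20 + 3 = 23.
R6 applies: 23 − 2 = 21.
R7 applies: 21 + 2 = 23.
Level 23 exceeds the maximum of 20; capped at 20.
Final offense level: 20.
Criminal history: 3 prior points → Category Low (2-10).
Level 20 falls in the 18-20 band.
Grid: Level 18-20 × Category Low = 1200-1410 days.

1200-1410 days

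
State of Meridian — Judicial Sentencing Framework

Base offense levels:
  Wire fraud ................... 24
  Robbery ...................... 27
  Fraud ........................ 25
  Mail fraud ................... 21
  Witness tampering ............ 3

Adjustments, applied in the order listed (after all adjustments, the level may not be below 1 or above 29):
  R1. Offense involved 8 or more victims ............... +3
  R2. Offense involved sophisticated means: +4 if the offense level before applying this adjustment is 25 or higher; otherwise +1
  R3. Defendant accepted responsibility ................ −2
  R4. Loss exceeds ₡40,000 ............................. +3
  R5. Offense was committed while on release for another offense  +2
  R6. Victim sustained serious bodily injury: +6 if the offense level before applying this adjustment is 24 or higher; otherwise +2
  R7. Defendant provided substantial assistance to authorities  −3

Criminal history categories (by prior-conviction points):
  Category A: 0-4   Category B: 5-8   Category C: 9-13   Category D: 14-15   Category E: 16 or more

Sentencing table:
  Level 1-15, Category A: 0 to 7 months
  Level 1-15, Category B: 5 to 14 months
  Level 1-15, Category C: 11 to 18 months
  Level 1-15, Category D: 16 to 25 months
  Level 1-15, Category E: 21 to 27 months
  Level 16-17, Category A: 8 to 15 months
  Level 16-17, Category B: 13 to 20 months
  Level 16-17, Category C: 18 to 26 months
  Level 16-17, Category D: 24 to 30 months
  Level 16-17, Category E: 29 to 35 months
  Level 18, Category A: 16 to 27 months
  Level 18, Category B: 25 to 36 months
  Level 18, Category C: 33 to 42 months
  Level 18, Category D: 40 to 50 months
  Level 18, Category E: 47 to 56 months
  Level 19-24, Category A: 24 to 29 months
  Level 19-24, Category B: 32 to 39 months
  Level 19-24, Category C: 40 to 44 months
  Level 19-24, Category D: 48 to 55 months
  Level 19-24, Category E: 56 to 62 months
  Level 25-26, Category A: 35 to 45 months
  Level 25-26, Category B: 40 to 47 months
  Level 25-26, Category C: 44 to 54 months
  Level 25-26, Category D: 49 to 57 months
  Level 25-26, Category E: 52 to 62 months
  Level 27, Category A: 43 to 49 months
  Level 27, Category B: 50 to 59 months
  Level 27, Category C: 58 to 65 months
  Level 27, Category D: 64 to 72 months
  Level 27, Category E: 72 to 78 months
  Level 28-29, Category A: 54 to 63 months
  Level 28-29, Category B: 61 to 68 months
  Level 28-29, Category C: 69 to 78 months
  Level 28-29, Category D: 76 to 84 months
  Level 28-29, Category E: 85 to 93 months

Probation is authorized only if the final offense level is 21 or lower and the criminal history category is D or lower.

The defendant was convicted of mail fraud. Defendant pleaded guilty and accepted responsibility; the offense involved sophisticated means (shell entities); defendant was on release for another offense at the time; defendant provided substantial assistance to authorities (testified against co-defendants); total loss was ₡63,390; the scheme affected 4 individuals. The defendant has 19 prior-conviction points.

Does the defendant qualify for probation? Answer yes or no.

No

Base offense level for mail fraud: 21.
R2 applies (level before this adjustment is 21 < 25, so +1): 21 + 1 = 22.
R3 applies: 22 − 2 = 20.
R4 applies: 20 + 3 = 23.
R5 applies: 23 + 2 = 25.
R6 does not apply.
R7 applies: 25 − 3 = 22.
Final offense level: 22.
Criminal history: 19 prior points → Category E (16+).
Level 22 falls in the 19-24 band.
Grid: Level 19-24 × Category E = 56-62 months.
Probation check: level 22 > 21 and category E > D → not eligible.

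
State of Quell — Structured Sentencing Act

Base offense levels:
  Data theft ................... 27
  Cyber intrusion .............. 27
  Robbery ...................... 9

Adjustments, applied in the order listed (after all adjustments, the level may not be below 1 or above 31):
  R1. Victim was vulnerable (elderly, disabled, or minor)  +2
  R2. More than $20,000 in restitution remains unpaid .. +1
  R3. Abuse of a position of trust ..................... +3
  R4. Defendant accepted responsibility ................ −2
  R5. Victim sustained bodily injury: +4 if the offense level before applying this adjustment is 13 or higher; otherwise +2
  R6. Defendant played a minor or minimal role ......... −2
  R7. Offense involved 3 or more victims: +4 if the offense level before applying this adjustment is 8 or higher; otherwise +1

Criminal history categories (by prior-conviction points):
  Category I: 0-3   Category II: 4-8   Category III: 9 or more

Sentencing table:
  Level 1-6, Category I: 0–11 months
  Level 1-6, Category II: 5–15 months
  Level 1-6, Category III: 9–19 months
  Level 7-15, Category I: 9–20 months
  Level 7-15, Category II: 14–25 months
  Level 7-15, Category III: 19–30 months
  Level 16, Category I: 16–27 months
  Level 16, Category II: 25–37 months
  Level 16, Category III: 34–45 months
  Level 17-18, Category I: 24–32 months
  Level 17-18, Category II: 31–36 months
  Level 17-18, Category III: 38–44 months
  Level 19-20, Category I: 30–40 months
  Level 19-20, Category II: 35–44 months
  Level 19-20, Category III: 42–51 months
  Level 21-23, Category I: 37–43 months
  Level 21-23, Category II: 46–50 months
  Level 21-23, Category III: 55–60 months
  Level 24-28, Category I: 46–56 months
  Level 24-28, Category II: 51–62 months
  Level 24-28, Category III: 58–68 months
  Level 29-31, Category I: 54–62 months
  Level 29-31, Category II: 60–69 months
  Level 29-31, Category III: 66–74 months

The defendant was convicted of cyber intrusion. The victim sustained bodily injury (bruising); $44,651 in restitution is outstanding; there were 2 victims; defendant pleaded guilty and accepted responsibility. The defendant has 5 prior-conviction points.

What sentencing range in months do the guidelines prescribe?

60-69 months

Base offense level for cyber intrusion: 27.
R1 does not apply.
R2 applies: 27 + 1 = 28.
R4 applies: 28 − 2 = 26.
R5 applies (level before this adjustment is 26 ≥ 13, so +4): 26 + 4 = 30.
R6 does not apply.
R7 does not apply.
Final offense level: 30.
Criminal history: 5 prior points → Category II (4-8).
Level 30 falls in the 29-31 band.
Grid: Level 29-31 × Category II = 60-69 months.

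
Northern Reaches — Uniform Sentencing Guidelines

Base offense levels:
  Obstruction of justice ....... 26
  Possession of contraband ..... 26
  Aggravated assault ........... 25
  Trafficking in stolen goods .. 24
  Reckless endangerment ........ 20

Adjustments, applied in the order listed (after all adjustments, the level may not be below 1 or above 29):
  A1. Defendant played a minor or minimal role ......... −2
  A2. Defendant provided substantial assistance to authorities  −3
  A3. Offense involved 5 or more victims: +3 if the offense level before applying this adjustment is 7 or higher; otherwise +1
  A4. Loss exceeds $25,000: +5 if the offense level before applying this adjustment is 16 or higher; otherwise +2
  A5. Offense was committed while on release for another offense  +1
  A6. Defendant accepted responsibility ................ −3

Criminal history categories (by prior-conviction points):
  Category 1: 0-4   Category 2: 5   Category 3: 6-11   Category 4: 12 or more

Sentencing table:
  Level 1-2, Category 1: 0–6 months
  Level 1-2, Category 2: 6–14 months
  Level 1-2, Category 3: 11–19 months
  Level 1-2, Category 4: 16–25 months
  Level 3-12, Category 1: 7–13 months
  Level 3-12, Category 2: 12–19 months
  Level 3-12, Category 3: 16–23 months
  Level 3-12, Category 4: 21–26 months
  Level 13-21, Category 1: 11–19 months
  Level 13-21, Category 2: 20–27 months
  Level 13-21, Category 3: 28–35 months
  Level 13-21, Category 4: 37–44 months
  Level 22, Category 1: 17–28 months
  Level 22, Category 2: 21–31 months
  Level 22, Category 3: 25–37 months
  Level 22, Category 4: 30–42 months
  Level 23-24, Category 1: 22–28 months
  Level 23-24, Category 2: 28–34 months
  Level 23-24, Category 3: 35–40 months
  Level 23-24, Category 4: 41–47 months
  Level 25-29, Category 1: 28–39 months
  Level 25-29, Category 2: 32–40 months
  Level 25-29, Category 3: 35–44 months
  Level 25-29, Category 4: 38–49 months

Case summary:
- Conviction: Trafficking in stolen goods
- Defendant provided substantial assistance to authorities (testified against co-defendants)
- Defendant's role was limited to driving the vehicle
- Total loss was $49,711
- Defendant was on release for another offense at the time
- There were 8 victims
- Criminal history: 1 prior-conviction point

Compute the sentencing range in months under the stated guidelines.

Base offense level for trafficking in stolen goods: 24.
A1 applies: 24 − 2 = 22.
A2 applies: 22 − 3 = 19.
A3 applies (level before this adjustment is 19 ≥ 7, so +3): 19 + 3 = 22.
A4 applies (level before this adjustment is 22 ≥ 16, so +5): 22 + 5 = 27.
A5 applies: 27 + 1 = 28.
Final offense level: 28.
Criminal history: 1 prior point → Category 1 (0-4).
Level 28 falls in the 25-29 band.
Grid: Level 25-29 × Category 1 = 28-39 months.

28-39 months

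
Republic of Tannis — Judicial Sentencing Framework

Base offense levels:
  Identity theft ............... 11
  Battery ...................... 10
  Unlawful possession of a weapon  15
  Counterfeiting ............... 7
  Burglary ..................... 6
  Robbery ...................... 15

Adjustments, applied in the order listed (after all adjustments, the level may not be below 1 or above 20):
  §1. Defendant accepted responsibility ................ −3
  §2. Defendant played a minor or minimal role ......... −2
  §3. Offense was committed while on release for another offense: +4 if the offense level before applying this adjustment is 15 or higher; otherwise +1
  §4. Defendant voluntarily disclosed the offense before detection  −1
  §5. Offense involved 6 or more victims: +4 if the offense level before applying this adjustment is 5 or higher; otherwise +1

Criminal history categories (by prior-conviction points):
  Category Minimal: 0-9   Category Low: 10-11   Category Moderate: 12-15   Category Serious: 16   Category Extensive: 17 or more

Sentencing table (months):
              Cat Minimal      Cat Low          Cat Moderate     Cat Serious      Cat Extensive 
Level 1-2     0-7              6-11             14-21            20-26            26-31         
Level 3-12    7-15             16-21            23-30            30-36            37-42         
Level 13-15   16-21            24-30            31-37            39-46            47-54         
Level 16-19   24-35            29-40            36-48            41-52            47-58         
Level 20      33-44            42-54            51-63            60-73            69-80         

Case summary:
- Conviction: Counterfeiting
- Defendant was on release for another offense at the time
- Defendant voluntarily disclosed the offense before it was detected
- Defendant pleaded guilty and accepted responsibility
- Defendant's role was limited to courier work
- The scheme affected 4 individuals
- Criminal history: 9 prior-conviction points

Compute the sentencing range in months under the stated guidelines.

Base offense level for counterfeiting: 7.
§1 applies: 7 − 3 = 4.
§2 applies: 4 − 2 = 2.
§3 applies (level before this adjustment is 2 < 15, so +1): 2 + 1 = 3.
§4 applies: 3 − 1 = 2.
Final offense level: 2.
Criminal history: 9 prior points → Category Minimal (0-9).
Level 2 falls in the 1-2 band.
Grid: Level 1-2 × Category Minimal = 0-7 months.

0-7 months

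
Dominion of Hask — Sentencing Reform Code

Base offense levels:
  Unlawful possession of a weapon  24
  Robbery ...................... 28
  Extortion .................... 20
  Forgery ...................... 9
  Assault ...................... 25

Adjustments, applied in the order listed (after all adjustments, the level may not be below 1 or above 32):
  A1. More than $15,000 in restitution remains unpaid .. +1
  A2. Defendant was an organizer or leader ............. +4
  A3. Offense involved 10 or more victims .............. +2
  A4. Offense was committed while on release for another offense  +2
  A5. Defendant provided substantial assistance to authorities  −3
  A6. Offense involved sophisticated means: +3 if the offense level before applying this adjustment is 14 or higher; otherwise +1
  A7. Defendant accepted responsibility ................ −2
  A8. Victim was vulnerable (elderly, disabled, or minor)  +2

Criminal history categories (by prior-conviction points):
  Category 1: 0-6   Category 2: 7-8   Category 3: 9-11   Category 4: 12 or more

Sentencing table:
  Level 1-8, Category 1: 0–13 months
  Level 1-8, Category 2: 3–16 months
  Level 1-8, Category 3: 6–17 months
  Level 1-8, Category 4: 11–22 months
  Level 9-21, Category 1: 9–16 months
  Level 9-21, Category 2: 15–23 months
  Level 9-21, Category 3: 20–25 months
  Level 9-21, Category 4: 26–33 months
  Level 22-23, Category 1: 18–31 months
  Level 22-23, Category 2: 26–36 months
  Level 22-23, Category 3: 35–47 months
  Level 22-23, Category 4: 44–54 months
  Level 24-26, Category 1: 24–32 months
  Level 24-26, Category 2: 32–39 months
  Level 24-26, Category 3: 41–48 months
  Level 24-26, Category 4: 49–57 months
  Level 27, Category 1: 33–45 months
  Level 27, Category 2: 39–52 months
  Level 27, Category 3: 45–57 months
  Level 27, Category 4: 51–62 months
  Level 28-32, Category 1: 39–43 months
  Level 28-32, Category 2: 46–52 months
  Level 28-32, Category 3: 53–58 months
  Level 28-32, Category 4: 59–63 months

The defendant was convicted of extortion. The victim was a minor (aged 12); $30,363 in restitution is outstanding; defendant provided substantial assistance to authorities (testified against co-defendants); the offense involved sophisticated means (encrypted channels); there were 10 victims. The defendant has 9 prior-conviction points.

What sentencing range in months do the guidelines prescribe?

Base offense level for extortion: 20.
A1 applies: 20 + 1 = 21.
A3 applies: 21 + 2 = 23.
A5 applies: 23 − 3 = 20.
A6 applies (level before this adjustment is 20 ≥ 14, so +3): 20 + 3 = 23.
A7 does not apply.
A8 applies: 23 + 2 = 25.
Final offense level: 25.
Criminal history: 9 prior points → Category 3 (9-11).
Level 25 falls in the 24-26 band.
Grid: Level 24-26 × Category 3 = 41-48 months.

41-48 months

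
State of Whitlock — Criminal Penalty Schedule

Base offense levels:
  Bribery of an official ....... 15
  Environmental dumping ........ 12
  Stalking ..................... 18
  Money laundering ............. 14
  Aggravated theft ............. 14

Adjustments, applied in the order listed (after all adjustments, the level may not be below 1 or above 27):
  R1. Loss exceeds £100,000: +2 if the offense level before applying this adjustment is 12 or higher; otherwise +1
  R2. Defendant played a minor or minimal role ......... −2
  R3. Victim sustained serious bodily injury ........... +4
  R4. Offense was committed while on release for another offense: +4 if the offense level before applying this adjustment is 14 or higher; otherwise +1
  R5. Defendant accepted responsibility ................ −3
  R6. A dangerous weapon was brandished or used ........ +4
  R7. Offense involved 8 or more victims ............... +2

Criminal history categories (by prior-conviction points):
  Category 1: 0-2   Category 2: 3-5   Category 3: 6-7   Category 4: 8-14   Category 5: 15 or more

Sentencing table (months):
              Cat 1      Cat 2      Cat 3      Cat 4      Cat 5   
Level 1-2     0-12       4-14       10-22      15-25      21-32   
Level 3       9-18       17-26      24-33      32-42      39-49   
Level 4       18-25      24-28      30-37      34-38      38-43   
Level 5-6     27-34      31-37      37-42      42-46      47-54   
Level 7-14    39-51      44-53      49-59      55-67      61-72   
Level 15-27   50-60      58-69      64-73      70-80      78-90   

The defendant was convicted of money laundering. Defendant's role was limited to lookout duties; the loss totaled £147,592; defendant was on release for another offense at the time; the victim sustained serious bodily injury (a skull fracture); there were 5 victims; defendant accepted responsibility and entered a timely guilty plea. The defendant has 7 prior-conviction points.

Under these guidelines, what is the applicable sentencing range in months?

64-73 months

Base offense level for money laundering: 14.
R1 applies (level before this adjustment is 14 ≥ 12, so +2): 14 + 2 = 16.
R2 applies: 16 − 2 = 14.
R3 applies: 14 + 4 = 18.
R4 applies (level before this adjustment is 18 ≥ 14, so +4): 18 + 4 = 22.
R5 applies: 22 − 3 = 19.
R6 does not apply.
R7 does not apply.
Final offense level: 19.
Criminal history: 7 prior points → Category 3 (6-7).
Level 19 falls in the 15-27 band.
Grid: Level 15-27 × Category 3 = 64-73 months.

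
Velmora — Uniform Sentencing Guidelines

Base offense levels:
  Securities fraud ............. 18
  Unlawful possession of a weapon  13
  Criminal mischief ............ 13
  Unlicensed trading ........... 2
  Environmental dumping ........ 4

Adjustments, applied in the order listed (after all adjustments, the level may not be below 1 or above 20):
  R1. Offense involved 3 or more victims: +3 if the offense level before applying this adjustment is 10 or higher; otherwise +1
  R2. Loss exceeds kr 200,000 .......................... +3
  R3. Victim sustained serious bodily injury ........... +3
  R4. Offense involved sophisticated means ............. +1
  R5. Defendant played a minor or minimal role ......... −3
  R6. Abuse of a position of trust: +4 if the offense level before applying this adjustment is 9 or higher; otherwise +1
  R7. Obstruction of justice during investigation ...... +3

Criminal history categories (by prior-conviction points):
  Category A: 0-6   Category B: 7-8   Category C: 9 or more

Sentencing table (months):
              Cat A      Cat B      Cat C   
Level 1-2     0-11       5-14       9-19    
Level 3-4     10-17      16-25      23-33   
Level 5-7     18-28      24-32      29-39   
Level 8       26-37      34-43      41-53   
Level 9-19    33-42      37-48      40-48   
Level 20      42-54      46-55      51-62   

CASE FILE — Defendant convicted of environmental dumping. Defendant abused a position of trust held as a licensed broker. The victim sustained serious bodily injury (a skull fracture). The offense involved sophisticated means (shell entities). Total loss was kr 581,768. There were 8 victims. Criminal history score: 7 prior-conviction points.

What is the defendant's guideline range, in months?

Base offense level for environmental dumping: 4.
R1 applies (level before this adjustment is 4 < 10, so +1): 4 + 1 = 5.
R2 applies: 5 + 3 = 8.
R3 applies: 8 + 3 = 11.
R4 applies: 11 + 1 = 12.
R6 applies (level before this adjustment is 12 ≥ 9, so +4): 12 + 4 = 16.
R7 does not apply.
Final offense level: 16.
Criminal history: 7 prior points → Category B (7-8).
Level 16 falls in the 9-19 band.
Grid: Level 9-19 × Category B = 37-48 months.

37-48 months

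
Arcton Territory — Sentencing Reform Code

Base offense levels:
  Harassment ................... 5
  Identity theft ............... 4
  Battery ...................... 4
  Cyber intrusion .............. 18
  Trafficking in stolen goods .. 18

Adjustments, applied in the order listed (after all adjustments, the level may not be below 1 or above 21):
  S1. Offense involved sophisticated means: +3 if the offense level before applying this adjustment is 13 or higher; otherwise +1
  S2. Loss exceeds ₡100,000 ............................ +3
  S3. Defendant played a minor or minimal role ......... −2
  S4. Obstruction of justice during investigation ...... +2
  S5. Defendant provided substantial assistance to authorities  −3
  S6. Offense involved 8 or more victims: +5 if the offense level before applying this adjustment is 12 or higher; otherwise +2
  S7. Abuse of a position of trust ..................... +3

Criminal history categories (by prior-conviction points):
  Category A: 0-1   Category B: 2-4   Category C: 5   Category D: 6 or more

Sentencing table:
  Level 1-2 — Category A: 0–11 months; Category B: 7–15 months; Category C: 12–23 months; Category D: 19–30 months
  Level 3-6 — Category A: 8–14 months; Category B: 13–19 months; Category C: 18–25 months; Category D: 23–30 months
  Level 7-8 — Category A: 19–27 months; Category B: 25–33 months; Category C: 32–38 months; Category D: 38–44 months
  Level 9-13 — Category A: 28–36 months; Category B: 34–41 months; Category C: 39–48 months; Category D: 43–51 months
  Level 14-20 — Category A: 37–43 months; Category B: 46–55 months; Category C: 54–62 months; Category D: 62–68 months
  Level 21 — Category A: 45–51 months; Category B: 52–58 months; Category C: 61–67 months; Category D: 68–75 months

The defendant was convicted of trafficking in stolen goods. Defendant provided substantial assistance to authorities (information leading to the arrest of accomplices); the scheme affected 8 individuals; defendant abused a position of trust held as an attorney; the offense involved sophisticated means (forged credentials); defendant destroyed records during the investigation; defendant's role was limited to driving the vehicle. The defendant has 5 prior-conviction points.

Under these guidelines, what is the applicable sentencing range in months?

Base offense level for trafficking in stolen goods: 18.
S1 applies (level before this adjustment is 18 ≥ 13, so +3): 18 + 3 = 21.
S2 does not apply.
S3 applies: 21 − 2 = 19.
S4 applies: 19 + 2 = 21.
S5 applies: 21 − 3 = 18.
S6 applies (level before this adjustment is 18 ≥ 12, so +5): 18 + 5 = 23.
S7 applies: 23 + 3 = 26.
Level 26 exceeds the maximum of 21; capped at 21.
Final offense level: 21.
Criminal history: 5 prior points → Category C (5).
Level 21 falls in the 21 band.
Grid: Level 21 × Category C = 61-67 months.

61-67 months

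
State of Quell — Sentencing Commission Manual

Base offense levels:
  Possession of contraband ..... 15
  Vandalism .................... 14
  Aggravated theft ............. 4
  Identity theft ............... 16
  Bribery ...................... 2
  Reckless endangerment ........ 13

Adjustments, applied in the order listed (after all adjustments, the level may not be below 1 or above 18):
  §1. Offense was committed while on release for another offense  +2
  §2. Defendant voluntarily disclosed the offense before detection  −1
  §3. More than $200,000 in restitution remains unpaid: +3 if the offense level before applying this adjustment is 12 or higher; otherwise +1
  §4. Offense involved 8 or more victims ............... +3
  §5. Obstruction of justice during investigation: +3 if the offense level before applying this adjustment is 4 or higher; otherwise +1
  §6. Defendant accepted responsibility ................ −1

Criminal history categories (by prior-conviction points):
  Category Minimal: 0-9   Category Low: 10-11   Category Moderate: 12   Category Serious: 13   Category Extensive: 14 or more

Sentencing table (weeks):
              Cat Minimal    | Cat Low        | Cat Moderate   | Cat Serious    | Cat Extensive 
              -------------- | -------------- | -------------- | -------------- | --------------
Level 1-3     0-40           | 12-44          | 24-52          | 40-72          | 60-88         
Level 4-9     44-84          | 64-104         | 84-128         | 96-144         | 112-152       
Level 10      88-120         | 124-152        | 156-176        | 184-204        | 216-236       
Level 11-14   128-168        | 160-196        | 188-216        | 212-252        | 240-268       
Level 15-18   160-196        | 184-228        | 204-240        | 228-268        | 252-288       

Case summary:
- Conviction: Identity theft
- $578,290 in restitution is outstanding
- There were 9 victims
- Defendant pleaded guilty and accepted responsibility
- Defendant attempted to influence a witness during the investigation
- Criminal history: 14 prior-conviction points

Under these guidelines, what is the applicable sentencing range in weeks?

252-288 weeks

Base offense level for identity theft: 16.
§3 applies (level before this adjustment is 16 ≥ 12, so +3): 16 + 3 = 19.
§4 applies: 19 + 3 = 22.
§5 applies (level before this adjustment is 22 ≥ 4, so +3): 22 + 3 = 25.
§6 applies: 25 − 1 = 24.
Level 24 exceeds the maximum of 18; capped at 18.
Final offense level: 18.
Criminal history: 14 prior points → Category Extensive (14+).
Level 18 falls in the 15-18 band.
Grid: Level 15-18 × Category Extensive = 252-288 weeks.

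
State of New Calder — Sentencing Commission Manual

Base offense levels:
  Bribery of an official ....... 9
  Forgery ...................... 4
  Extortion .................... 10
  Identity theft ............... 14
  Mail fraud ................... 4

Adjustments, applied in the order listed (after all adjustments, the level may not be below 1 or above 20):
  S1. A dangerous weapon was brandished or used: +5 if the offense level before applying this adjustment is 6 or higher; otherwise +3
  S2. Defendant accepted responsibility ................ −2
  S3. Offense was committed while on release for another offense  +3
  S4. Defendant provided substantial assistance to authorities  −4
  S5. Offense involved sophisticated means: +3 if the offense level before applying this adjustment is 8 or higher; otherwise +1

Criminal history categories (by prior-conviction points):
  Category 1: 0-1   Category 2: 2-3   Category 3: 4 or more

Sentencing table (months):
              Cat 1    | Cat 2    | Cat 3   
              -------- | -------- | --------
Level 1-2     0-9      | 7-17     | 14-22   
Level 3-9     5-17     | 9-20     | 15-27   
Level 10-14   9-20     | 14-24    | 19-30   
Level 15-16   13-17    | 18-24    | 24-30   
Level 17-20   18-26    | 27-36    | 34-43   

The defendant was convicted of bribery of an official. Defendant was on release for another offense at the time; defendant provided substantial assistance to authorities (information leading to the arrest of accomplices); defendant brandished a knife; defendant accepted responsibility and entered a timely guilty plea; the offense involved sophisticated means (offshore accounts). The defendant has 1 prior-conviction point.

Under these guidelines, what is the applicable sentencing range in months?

Base offense level for bribery of an official: 9.
S1 applies (level before this adjustment is 9 ≥ 6, so +5): 9 + 5 = 14.
S2 applies: 14 − 2 = 12.
S3 applies: 12 + 3 = 15.
S4 applies: 15 − 4 = 11.
S5 applies (level before this adjustment is 11 ≥ 8, so +3): 11 + 3 = 14.
Final offense level: 14.
Criminal history: 1 prior point → Category 1 (0-1).
Level 14 falls in the 10-14 band.
Grid: Level 10-14 × Category 1 = 9-20 months.

9-20 months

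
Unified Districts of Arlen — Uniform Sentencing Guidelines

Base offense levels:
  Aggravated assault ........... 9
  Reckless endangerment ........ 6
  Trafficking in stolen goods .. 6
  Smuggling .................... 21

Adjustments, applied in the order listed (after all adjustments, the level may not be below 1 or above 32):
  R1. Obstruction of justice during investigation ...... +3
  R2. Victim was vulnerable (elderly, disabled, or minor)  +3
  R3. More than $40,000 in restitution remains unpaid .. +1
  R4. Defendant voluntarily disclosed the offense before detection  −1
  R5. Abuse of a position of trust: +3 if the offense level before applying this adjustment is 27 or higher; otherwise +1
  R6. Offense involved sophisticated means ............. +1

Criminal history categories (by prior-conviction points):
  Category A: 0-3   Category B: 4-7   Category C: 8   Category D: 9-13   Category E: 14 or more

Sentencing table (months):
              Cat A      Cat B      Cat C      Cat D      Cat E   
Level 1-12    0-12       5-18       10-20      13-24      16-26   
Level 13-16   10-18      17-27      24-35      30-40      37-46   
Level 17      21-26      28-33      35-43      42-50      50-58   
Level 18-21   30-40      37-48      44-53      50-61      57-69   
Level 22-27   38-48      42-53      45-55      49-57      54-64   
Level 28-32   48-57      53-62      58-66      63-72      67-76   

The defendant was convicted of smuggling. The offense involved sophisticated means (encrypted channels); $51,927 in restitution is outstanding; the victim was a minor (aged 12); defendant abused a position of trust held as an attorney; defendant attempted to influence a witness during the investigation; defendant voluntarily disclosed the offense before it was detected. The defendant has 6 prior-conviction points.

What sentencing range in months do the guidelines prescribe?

53-62 months

Base offense level for smuggling: 21.
R1 applies: 21 + 3 = 24.
R2 applies: 24 + 3 = 27.
R3 applies: 27 + 1 = 28.
R4 applies: 28 − 1 = 27.
R5 applies (level before this adjustment is 27 ≥ 27, so +3): 27 + 3 = 30.
R6 applies: 30 + 1 = 31.
Final offense level: 31.
Criminal history: 6 prior points → Category B (4-7).
Level 31 falls in the 28-32 band.
Grid: Level 28-32 × Category B = 53-62 months.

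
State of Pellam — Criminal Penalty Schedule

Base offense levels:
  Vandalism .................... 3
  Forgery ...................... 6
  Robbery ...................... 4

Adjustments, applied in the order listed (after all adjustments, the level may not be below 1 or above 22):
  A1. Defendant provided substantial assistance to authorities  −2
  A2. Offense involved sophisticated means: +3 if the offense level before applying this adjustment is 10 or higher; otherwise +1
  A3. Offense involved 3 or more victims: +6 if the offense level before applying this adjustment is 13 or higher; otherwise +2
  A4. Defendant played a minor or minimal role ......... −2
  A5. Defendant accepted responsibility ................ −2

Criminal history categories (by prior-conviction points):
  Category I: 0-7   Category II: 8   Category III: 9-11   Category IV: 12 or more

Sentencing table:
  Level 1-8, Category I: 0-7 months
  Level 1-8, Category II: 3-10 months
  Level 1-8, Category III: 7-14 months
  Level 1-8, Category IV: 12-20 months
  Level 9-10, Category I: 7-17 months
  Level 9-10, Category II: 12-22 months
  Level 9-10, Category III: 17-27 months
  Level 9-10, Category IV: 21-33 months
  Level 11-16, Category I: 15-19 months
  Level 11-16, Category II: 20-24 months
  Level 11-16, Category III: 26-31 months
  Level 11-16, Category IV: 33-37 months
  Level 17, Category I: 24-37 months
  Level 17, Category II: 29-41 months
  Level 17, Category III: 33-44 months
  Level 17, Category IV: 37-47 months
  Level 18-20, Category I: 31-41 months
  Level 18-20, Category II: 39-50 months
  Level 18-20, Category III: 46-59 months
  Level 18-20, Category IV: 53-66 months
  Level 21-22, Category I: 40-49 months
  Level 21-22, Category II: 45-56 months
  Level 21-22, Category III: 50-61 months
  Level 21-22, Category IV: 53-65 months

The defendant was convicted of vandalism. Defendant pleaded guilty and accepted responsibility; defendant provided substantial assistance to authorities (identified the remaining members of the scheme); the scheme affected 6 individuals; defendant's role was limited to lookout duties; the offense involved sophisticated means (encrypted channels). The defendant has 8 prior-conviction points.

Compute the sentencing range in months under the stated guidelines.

3-10 months

Base offense level for vandalism: 3.
A1 applies: 3 − 2 = 1.
A2 applies (level before this adjustment is 1 < 10, so +1): 1 + 1 = 2.
A3 applies (level before this adjustment is 2 < 13, so +2): 2 + 2 = 4.
A4 applies: 4 − 2 = 2.
A5 applies: 2 − 2 = 0.
Level 0 is below the minimum of 1; floored at 1.
Final offense level: 1.
Criminal history: 8 prior points → Category II (8).
Level 1 falls in the 1-8 band.
Grid: Level 1-8 × Category II = 3-10 months.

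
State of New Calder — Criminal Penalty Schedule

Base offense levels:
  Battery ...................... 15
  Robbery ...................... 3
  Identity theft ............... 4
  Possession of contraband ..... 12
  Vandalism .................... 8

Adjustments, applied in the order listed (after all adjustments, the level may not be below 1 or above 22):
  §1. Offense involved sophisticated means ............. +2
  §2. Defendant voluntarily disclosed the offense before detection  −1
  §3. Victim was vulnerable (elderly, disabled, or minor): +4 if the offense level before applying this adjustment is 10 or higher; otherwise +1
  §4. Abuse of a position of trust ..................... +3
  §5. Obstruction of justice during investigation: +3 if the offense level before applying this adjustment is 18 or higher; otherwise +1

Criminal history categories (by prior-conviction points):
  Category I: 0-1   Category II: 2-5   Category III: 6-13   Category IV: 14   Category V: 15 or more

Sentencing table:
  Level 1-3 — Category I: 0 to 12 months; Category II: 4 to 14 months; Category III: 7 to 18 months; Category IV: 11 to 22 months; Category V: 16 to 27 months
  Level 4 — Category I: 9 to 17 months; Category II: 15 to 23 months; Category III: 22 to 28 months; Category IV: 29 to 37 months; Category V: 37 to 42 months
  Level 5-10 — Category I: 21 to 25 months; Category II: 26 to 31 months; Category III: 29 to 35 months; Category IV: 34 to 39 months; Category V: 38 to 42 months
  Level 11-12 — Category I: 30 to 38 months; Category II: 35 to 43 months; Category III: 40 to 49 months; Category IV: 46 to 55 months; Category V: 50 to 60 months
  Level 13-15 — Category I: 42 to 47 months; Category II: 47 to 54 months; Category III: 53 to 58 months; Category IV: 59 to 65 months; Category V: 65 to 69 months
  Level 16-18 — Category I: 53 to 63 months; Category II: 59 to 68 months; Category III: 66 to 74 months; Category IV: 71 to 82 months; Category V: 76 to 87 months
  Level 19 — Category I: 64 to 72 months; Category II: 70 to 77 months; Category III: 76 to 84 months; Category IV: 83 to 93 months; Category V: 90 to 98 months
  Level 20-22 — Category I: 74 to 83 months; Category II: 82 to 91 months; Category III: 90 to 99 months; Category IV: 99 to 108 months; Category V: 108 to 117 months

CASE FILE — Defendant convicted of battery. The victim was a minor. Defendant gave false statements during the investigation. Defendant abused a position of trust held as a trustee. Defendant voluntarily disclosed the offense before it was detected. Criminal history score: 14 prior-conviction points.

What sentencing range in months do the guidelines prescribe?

Base offense level for battery: 15.
§2 applies: 15 − 1 = 14.
§3 applies (level before this adjustment is 14 ≥ 10, so +4): 14 + 4 = 18.
§4 applies: 18 + 3 = 21.
§5 applies (level before this adjustment is 21 ≥ 18, so +3): 21 + 3 = 24.
Level 24 exceeds the maximum of 22; capped at 22.
Final offense level: 22.
Criminal history: 14 prior points → Category IV (14).
Level 22 falls in the 20-22 band.
Grid: Level 20-22 × Category IV = 99-108 months.

99-108 months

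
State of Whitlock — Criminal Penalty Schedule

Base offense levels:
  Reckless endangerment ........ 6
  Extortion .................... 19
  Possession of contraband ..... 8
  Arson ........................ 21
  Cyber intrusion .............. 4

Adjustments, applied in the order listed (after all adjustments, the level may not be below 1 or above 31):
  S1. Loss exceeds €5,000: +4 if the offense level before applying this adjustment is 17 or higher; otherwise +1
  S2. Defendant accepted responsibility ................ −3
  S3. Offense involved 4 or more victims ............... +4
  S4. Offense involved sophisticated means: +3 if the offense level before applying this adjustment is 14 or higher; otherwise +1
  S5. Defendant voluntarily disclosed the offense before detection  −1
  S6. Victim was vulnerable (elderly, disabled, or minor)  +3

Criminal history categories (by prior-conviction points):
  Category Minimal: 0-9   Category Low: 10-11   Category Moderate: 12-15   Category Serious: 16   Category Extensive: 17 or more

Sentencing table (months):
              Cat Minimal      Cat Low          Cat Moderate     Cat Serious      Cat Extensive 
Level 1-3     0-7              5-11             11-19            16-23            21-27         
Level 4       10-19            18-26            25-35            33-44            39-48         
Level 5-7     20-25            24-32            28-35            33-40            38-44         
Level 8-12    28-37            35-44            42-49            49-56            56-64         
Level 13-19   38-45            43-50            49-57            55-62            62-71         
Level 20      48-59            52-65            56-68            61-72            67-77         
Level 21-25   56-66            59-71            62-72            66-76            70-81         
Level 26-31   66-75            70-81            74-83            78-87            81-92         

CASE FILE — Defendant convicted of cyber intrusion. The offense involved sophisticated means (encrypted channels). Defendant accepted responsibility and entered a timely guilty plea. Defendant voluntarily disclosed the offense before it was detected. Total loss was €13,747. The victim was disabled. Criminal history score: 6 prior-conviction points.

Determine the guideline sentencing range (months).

20-25 months

Base offense level for cyber intrusion: 4.
S1 applies (level before this adjustment is 4 < 17, so +1): 4 + 1 = 5.
S2 applies: 5 − 3 = 2.
S4 applies (level before this adjustment is 2 < 14, so +1): 2 + 1 = 3.
S5 applies: 3 − 1 = 2.
S6 applies: 2 + 3 = 5.
Final offense level: 5.
Criminal history: 6 prior points → Category Minimal (0-9).
Level 5 falls in the 5-7 band.
Grid: Level 5-7 × Category Minimal = 20-25 months.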